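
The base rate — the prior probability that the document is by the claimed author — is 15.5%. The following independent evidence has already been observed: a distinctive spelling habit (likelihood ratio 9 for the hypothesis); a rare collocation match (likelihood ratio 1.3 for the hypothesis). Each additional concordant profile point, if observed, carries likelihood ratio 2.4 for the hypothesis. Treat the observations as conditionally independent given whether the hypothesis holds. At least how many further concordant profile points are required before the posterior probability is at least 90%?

Prior odds = 0.155/0.845 = 31/169.
Combined Bayes factor of the evidence already in hand = 9 × 1.3 = 11.7.
Odds after that evidence = (31/169) × 11.7 = 279/130.
Target odds = 0.9/0.1 = 9.
Need 2.4ⁿ ≥ 9 ÷ (279/130) = 130/31.
2.4¹ = 2.4 falls short of 130/31 but 2.4² = 5.76 reaches it, so n = 2.

2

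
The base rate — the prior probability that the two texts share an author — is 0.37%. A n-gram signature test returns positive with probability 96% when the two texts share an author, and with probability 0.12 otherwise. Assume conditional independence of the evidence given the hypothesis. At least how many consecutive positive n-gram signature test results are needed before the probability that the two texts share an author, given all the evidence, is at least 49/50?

5

Prior odds = 0.0037/0.9963 = 37/9963.
Likelihood ratio of a positive result = 0.96/0.12 = 8.
Target odds: 0.98 ÷ 0.02 = 49.
Need (37/9963) × 8ⁿ ≥ 49, i.e. 8ⁿ ≥ 488187/37.
8⁴ = 4096 falls short of 488187/37 but 8⁵ = 32768 reaches it, so n = 5.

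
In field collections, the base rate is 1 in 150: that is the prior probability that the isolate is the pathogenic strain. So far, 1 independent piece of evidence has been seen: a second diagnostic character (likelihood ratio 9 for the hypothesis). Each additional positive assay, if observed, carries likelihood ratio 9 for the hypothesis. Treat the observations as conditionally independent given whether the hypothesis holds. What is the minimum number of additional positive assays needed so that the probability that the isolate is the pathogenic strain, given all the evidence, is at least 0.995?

4

Prior odds = (1/150)/(149/150) = 1/149.
Bayes factor of the evidence already in hand = 9.
Odds after that evidence = (1/149) × 9 = 9/149.
Target odds = 0.995/0.005 = 199.
Need 9ⁿ ≥ 199 ÷ (9/149) = 29651/9.
9³ = 729 falls short of 29651/9 but 9⁴ = 6561 reaches it, so n = 4.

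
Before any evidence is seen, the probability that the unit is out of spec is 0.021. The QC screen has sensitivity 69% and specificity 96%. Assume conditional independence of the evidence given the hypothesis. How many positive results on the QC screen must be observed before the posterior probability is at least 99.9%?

4

Prior odds: 0.021 ÷ 0.979 = 21/979.
False-positive rate = 1 − 0.96 = 0.04; likelihood ratio of a positive = 0.69/0.04 = 17.25.
Target posterior odds = 0.999/0.001 = 999.
Require 17.25ⁿ ≥ 999 ÷ (21/979) = 326007/7.
17.25³ = 5132.953125 falls short of 326007/7 but 17.25⁴ = 22667121/256 reaches it, so n = 4.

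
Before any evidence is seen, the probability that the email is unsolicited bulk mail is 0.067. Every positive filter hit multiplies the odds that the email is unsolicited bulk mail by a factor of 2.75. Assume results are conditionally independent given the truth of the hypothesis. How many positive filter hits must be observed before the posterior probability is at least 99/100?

Prior odds = 0.067/0.933 = 67/933.
Likelihood ratio per positive filter hit = 2.75.
Target odds: 0.99 ÷ 0.01 = 99.
Require 2.75ⁿ ≥ 99 ÷ (67/933) = 92367/67.
2.75⁷ = 19487171/16384 falls short of 92367/67 but 2.75⁸ = 214358881/65536 reaches it, so n = 8.

8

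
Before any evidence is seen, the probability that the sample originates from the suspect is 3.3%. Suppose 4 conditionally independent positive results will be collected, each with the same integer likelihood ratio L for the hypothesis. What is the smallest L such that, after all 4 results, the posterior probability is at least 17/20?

Prior odds = 0.033/0.967 = 33/967.
Target odds = 0.85/0.15 = 17/3.
Need L⁴ ≥ 17/3 ÷ (33/967) = 16439/99.
3⁴ = 81 < 16439/99 ≤ 256 = 4⁴, so L = 4.

4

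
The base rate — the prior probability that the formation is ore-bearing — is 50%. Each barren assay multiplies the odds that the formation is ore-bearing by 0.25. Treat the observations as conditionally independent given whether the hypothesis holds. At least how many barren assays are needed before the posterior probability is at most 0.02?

3

Prior odds: 0.5 ÷ 0.5 = 1.
Likelihood ratio per barren assay = 0.25.
Target posterior odds = 0.02/0.98 = 1/49.
Require 0.25ⁿ ≤ 1/49 ÷ 1 = 1/49.
0.25² = 0.0625 is still above 1/49 but 0.25³ = 0.015625 is at or below it, so n = 3.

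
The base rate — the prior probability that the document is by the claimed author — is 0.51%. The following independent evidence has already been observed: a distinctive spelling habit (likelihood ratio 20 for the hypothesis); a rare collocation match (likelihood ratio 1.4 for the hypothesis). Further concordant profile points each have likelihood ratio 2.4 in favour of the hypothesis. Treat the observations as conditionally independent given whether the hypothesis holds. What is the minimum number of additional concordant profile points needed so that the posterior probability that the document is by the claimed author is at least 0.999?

11

Prior odds = 0.0051/0.9949 = 51/9949.
Combined Bayes factor of the evidence already in hand = 20 × 1.4 = 28.
Odds after that evidence = (51/9949) × 28 = 1428/9949.
Target odds = 0.999/0.001 = 999.
Need 2.4ⁿ ≥ 999 ÷ (1428/9949) = 3313017/476.
2.4¹⁰ ≈6340.34 falls short of 3313017/476 but 2.4¹¹ ≈15216.8 reaches it, so n = 11.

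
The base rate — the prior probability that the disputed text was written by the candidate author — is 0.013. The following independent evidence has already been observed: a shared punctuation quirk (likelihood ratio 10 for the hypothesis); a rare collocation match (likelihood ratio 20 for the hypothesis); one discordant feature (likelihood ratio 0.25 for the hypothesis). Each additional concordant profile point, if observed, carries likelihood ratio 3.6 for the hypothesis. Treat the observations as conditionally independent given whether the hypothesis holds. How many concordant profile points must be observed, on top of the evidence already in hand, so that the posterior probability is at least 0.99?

Prior odds = 0.013/0.987 = 13/987.
Combined Bayes factor of the evidence already in hand = 10 × 20 × 0.25 = 50.
Odds after that evidence = (13/987) × 50 = 650/987.
Target odds = 0.99/0.01 = 99.
Need 3.6ⁿ ≥ 99 ÷ (650/987) = 97713/650.
3.6³ = 46.656 falls short of 97713/650 but 3.6⁴ = 167.9616 reaches it, so n = 4.

4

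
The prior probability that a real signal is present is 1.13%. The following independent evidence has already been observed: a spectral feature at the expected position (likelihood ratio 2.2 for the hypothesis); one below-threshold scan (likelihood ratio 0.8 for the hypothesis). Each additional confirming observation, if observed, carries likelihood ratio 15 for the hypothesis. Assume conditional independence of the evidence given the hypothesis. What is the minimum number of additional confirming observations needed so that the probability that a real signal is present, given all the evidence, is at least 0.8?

2

Prior odds = 0.0113/0.9887 = 113/9887.
Combined Bayes factor of the evidence already in hand = 2.2 × 0.8 = 1.76.
Odds after that evidence = (113/9887) × 1.76 = 4972/247175.
Target odds = 0.8/0.2 = 4.
Need 15ⁿ ≥ 4 ÷ (4972/247175) = 247175/1243.
15¹ = 15 falls short of 247175/1243 but 15² = 225 reaches it, so n = 2.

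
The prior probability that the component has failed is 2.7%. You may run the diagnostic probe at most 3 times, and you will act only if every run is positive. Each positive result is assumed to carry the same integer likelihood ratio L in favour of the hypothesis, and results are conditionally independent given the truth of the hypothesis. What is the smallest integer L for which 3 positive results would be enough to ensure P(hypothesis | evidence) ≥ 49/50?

13

Prior odds = 0.027/0.973 = 27/973.
Target odds = 0.98/0.02 = 49.
Need L³ ≥ 49 ÷ (27/973) = 47677/27.
12³ = 1728 < 47677/27 ≤ 2197 = 13³, so L = 13.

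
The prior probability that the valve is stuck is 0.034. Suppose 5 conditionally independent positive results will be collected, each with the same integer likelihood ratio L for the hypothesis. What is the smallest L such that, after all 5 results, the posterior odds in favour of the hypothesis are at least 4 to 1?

3

Prior odds = 0.034/0.966 = 17/483.
Target odds = 4.
Need L⁵ ≥ 4 ÷ (17/483) = 1932/17.
2⁵ = 32 < 1932/17 ≤ 243 = 3⁵, so L = 3.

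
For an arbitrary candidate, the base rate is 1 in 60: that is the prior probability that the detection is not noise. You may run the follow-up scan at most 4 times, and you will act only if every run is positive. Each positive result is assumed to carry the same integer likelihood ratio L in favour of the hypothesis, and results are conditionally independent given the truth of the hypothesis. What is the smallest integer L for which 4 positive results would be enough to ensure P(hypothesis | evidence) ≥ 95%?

6

Prior odds = (1/60)/(59/60) = 1/59.
Target odds = 0.95/0.05 = 19.
Need L⁴ ≥ 19 ÷ (1/59) = 1121.
5⁴ = 625 < 1121 ≤ 1296 = 6⁴, so L = 6.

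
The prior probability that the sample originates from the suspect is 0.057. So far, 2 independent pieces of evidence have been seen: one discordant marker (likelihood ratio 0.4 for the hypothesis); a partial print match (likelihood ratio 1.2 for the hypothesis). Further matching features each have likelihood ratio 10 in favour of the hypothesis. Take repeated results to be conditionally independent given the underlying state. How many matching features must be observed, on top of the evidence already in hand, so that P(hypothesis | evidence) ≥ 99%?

4

Prior odds = 0.057/0.943 = 57/943.
Combined Bayes factor of the evidence already in hand = 0.4 × 1.2 = 0.48.
Odds after that evidence = (57/943) × 0.48 = 684/23575.
Target odds = 0.99/0.01 = 99.
Need 10ⁿ ≥ 99 ÷ (684/23575) = 259325/76.
10³ = 1000 falls short of 259325/76 but 10⁴ = 10000 reaches it, so n = 4.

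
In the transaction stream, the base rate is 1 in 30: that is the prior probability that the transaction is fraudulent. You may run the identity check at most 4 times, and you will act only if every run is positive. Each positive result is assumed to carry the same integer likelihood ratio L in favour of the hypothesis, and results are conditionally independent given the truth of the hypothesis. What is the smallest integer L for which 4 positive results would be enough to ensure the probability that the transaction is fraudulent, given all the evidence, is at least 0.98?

Prior odds = (1/30)/(29/30) = 1/29.
Target odds = 0.98/0.02 = 49.
Need L⁴ ≥ 49 ÷ (1/29) = 1421.
6⁴ = 1296 < 1421 ≤ 2401 = 7⁴, so L = 7.

7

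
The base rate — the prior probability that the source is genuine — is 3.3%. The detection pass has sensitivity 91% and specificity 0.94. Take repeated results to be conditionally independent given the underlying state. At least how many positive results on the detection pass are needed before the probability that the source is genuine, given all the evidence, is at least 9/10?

Prior odds = 0.033/0.967 = 33/967.
False-positive rate = 1 − 0.94 = 0.06; likelihood ratio of a positive = 0.91/0.06 = 91/6.
Target odds: 0.9 ÷ 0.1 = 9.
Need (33/967) × (91/6)ⁿ ≥ 9, i.e. (91/6)ⁿ ≥ 2901/11.
(91/6)² = 8281/36 falls short of 2901/11 but (91/6)³ = 753571/216 reaches it, so n = 3.

3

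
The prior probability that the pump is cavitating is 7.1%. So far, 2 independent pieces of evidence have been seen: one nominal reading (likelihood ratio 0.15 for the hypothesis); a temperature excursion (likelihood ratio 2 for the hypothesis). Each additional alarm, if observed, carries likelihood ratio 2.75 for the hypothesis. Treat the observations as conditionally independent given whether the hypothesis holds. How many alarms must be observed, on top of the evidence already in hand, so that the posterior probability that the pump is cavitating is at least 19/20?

7

Prior odds = 0.071/0.929 = 71/929.
Combined Bayes factor of the evidence already in hand = 0.15 × 2 = 0.3.
Odds after that evidence = (71/929) × 0.3 = 213/9290.
Target odds = 0.95/0.05 = 19.
Need 2.75ⁿ ≥ 19 ÷ (213/9290) = 176510/213.
2.75⁶ = 1771561/4096 falls short of 176510/213 but 2.75⁷ = 19487171/16384 reaches it, so n = 7.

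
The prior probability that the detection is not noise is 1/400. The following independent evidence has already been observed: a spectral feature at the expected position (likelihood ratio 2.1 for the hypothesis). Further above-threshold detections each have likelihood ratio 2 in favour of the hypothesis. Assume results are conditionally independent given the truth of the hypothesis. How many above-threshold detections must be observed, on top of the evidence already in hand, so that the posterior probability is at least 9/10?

11

Prior odds = 0.0025/0.9975 = 1/399.
Bayes factor of the evidence already in hand = 2.1.
Odds after that evidence = (1/399) × 2.1 = 1/190.
Target odds = 0.9/0.1 = 9.
Need 2ⁿ ≥ 9 ÷ (1/190) = 1710.
2¹⁰ = 1024 falls short of 1710 but 2¹¹ = 2048 reaches it, so n = 11.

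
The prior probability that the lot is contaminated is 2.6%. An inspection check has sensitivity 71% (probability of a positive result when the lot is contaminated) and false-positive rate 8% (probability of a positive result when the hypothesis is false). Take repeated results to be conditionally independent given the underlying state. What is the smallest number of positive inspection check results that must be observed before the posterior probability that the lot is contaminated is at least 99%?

Prior odds = 0.026/0.974 = 13/487.
Likelihood ratio of a positive result = 0.71/0.08 = 8.875.
Target odds: 0.99 ÷ 0.01 = 99.
Require 8.875ⁿ ≥ 99 ÷ (13/487) = 48213/13.
8.875³ = 357911/512 falls short of 48213/13 but 8.875⁴ = 25411681/4096 reaches it, so n = 4.

4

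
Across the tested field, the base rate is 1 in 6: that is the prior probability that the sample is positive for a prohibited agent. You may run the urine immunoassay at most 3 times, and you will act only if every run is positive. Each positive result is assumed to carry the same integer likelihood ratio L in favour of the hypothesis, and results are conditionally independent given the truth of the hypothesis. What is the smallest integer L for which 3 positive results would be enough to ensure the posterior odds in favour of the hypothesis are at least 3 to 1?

3

Prior odds = (1/6)/(5/6) = 0.2.
Target odds = 3.
Need L³ ≥ 3 ÷ 0.2 = 15.
2³ = 8 < 15 ≤ 27 = 3³, so L = 3.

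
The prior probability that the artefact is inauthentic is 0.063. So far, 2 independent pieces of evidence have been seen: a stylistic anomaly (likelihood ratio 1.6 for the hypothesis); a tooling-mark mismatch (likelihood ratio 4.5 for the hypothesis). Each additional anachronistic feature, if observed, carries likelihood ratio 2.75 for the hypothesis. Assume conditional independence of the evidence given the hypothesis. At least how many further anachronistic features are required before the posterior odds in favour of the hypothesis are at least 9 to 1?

Prior odds = 0.063/0.937 = 63/937.
Combined Bayes factor of the evidence already in hand = 1.6 × 4.5 = 7.2.
Odds after that evidence = (63/937) × 7.2 = 2268/4685.
Target odds = 9.
Need 2.75ⁿ ≥ 9 ÷ (2268/4685) = 4685/252.
2.75² = 7.5625 falls short of 4685/252 but 2.75³ = 20.796875 reaches it, so n = 3.

3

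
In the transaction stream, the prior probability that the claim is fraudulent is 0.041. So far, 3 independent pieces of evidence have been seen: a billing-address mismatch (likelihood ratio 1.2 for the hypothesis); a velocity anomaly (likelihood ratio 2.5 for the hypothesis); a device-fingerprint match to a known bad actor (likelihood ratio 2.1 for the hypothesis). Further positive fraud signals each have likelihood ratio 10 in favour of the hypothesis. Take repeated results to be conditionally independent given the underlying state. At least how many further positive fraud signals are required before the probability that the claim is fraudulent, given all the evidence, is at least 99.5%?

3

Prior odds = 0.041/0.959 = 41/959.
Combined Bayes factor of the evidence already in hand = 1.2 × 2.5 × 2.1 = 6.3.
Odds after that evidence = (41/959) × 6.3 = 369/1370.
Target odds = 0.995/0.005 = 199.
Need 10ⁿ ≥ 199 ÷ (369/1370) = 272630/369.
10² = 100 falls short of 272630/369 but 10³ = 1000 reaches it, so n = 3.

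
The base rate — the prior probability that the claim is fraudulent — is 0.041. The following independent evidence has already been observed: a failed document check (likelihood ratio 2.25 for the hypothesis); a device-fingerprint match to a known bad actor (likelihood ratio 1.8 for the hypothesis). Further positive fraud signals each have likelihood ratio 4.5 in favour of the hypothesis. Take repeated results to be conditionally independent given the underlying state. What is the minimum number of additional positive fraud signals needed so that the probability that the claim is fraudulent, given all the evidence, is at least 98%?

Prior odds = 0.041/0.959 = 41/959.
Combined Bayes factor of the evidence already in hand = 2.25 × 1.8 = 4.05.
Odds after that evidence = (41/959) × 4.05 = 3321/19180.
Target odds = 0.98/0.02 = 49.
Need 4.5ⁿ ≥ 49 ÷ (3321/19180) = 939820/3321.
4.5³ = 91.125 falls short of 939820/3321 but 4.5⁴ = 410.0625 reaches it, so n = 4.

4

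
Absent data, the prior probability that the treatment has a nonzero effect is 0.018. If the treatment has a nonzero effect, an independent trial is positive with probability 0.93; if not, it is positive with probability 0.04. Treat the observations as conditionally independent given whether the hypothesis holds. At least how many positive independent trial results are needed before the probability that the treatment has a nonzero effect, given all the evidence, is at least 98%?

Prior odds = 0.018/0.982 = 9/491.
Likelihood ratio of a positive = 0.93/0.04 = 23.25.
Target posterior odds = 0.98/0.02 = 49.
Need (9/491) × 23.25ⁿ ≥ 49, i.e. 23.25ⁿ ≥ 24059/9.
23.25² = 540.5625 falls short of 24059/9 but 23.25³ = 804357/64 reaches it, so n = 3.

3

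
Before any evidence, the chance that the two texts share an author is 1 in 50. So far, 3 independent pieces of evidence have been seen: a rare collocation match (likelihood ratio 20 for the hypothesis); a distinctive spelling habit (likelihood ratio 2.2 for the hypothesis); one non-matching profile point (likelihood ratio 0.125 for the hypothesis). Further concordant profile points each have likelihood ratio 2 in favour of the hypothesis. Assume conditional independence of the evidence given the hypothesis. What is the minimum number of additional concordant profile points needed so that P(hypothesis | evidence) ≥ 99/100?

10

Prior odds = 0.02/0.98 = 1/49.
Combined Bayes factor of the evidence already in hand = 20 × 2.2 × 0.125 = 5.5.
Odds after that evidence = (1/49) × 5.5 = 11/98.
Target odds = 0.99/0.01 = 99.
Need 2ⁿ ≥ 99 ÷ (11/98) = 882.
2⁹ = 512 falls short of 882 but 2¹⁰ = 1024 reaches it, so n = 10.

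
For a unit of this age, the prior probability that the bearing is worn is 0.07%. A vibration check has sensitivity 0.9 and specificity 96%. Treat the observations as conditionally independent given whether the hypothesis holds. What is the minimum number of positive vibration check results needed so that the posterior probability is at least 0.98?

Prior odds = 0.0007/0.9993 = 7/9993.
False-positive rate = 1 − 0.96 = 0.04; likelihood ratio of a positive = 0.9/0.04 = 22.5.
Target posterior odds = 0.98/0.02 = 49.
Need (7/9993) × 22.5ⁿ ≥ 49, i.e. 22.5ⁿ ≥ 69951.
22.5³ = 11390.625 falls short of 69951 but 22.5⁴ = 256289.0625 reaches it, so n = 4.

4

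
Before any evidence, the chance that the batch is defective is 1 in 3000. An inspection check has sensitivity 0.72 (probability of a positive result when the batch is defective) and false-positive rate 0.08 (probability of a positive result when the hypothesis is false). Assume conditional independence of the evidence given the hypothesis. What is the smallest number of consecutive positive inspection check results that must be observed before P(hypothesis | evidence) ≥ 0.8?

Prior odds: (1/3000) ÷ (2999/3000) = 1/2999.
Likelihood ratio of a positive result = 0.72/0.08 = 9.
Target posterior odds = 0.8/0.2 = 4.
Need (1/2999) × 9ⁿ ≥ 4, i.e. 9ⁿ ≥ 11996.
9⁴ = 6561 falls short of 11996 but 9⁵ = 59049 reaches it, so n = 5.

5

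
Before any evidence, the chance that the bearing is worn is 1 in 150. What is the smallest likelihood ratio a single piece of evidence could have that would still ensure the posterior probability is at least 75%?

447

Prior odds = (1/150)/(149/150) = 1/149.
Target odds = 0.75/0.25 = 3.
Required Bayes factor = 3 ÷ (1/149) = 447.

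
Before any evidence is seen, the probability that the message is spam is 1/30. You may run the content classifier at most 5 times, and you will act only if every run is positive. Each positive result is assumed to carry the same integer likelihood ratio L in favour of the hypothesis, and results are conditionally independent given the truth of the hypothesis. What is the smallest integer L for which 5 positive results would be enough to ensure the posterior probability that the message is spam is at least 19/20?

4

Prior odds = (1/30)/(29/30) = 1/29.
Target odds = 0.95/0.05 = 19.
Need L⁵ ≥ 19 ÷ (1/29) = 551.
3⁵ = 243 < 551 ≤ 1024 = 4⁵, so L = 4.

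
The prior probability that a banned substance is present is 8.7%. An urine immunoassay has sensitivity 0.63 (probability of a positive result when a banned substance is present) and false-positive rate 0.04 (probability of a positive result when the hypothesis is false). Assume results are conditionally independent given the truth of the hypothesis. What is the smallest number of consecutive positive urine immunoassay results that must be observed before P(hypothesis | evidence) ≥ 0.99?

3

Prior odds = 0.087/0.913 = 87/913.
Likelihood ratio of a positive result = 0.63/0.04 = 15.75.
Target odds: 0.99 ÷ 0.01 = 99.
Require 15.75ⁿ ≥ 99 ÷ (87/913) = 30129/29.
15.75² = 248.0625 falls short of 30129/29 but 15.75³ = 3906.984375 reaches it, so n = 3.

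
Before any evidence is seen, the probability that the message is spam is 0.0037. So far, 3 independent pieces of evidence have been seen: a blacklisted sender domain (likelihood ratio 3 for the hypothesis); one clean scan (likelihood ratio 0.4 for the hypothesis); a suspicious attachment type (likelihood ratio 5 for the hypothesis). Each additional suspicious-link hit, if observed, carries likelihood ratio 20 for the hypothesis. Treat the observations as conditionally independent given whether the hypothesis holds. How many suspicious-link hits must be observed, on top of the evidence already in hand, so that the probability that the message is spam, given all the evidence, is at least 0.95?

3

Prior odds = 0.0037/0.9963 = 37/9963.
Combined Bayes factor of the evidence already in hand = 3 × 0.4 × 5 = 6.
Odds after that evidence = (37/9963) × 6 = 74/3321.
Target odds = 0.95/0.05 = 19.
Need 20ⁿ ≥ 19 ÷ (74/3321) = 63099/74.
20² = 400 falls short of 63099/74 but 20³ = 8000 reaches it, so n = 3.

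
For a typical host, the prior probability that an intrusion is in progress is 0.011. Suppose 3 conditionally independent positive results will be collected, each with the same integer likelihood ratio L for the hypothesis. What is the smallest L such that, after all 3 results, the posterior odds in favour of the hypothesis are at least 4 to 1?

Prior odds = 0.011/0.989 = 11/989.
Target odds = 4.
Need L³ ≥ 4 ÷ (11/989) = 3956/11.
7³ = 343 < 3956/11 ≤ 512 = 8³, so L = 8.

8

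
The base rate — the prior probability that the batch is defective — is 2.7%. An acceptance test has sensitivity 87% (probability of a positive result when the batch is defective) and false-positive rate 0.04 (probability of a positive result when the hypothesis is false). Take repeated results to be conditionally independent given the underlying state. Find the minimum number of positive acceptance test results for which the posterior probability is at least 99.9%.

Prior odds = 0.027/0.973 = 27/973.
Likelihood ratio of a positive result = 0.87/0.04 = 21.75.
Target odds: 0.999 ÷ 0.001 = 999.
Need (27/973) × 21.75ⁿ ≥ 999, i.e. 21.75ⁿ ≥ 36001.
21.75³ = 658503/64 falls short of 36001 but 21.75⁴ = 57289761/256 reaches it, so n = 4.

4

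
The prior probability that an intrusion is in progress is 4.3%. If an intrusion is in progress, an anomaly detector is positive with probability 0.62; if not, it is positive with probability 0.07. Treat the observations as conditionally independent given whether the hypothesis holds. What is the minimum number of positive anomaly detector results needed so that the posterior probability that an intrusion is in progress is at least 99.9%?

5

Prior odds = 0.043/0.957 = 43/957.
Likelihood ratio of a positive = 0.62/0.07 = 62/7.
Target odds: 0.999 ÷ 0.001 = 999.
Require (62/7)ⁿ ≥ 999 ÷ (43/957) = 956043/43.
(62/7)⁴ = 14776336/2401 falls short of 956043/43 but (62/7)⁵ = 916132832/16807 reaches it, so n = 5.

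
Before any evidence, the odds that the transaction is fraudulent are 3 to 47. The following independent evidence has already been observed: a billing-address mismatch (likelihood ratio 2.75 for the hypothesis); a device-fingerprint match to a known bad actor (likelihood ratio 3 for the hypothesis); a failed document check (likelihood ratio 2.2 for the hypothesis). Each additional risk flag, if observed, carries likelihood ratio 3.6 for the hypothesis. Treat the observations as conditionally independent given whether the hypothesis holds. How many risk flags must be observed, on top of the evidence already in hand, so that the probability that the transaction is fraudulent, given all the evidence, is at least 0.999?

6

Prior odds = 3/47.
Combined Bayes factor of the evidence already in hand = 2.75 × 3 × 2.2 = 18.15.
Odds after that evidence = (3/47) × 18.15 = 1089/940.
Target odds = 0.999/0.001 = 999.
Need 3.6ⁿ ≥ 999 ÷ (1089/940) = 104340/121.
3.6⁵ = 604.66176 falls short of 104340/121 but 3.6⁶ = 34012224/15625 reaches it, so n = 6.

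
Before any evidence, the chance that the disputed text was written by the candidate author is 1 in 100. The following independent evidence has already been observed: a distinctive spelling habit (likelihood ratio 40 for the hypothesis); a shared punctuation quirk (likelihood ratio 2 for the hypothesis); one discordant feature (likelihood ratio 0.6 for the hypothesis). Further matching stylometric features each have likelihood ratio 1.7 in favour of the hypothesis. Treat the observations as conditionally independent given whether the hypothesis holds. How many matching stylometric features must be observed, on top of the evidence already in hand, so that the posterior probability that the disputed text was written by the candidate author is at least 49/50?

Prior odds = 0.01/0.99 = 1/99.
Combined Bayes factor of the evidence already in hand = 40 × 2 × 0.6 = 48.
Odds after that evidence = (1/99) × 48 = 16/33.
Target odds = 0.98/0.02 = 49.
Need 1.7ⁿ ≥ 49 ÷ (16/33) = 101.0625.
1.7⁸ ≈69.7576 falls short of 101.0625 but 1.7⁹ ≈118.588 reaches it, so n = 9.

9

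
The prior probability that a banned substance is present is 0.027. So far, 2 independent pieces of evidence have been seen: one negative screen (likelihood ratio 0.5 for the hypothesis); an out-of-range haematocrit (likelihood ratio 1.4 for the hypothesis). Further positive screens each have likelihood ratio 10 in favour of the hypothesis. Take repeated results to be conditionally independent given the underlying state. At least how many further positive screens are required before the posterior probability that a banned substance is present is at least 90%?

Prior odds = 0.027/0.973 = 27/973.
Combined Bayes factor of the evidence already in hand = 0.5 × 1.4 = 0.7.
Odds after that evidence = (27/973) × 0.7 = 27/1390.
Target odds = 0.9/0.1 = 9.
Need 10ⁿ ≥ 9 ÷ (27/1390) = 1390/3.
10² = 100 falls short of 1390/3 but 10³ = 1000 reaches it, so n = 3.

3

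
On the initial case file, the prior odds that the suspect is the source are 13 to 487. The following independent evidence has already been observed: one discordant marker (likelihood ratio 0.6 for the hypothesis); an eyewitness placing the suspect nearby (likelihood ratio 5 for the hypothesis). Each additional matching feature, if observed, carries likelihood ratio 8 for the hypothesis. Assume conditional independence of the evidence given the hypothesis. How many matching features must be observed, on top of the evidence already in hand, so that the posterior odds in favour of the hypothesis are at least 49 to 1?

Prior odds = 13/487.
Combined Bayes factor of the evidence already in hand = 0.6 × 5 = 3.
Odds after that evidence = (13/487) × 3 = 39/487.
Target odds = 49.
Need 8ⁿ ≥ 49 ÷ (39/487) = 23863/39.
8³ = 512 falls short of 23863/39 but 8⁴ = 4096 reaches it, so n = 4.

4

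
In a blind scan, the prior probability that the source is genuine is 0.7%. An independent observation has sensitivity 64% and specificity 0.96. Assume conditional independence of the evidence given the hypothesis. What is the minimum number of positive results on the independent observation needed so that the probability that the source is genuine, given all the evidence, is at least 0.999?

Prior odds = 0.007/0.993 = 7/993.
False-positive rate = 1 − 0.96 = 0.04; likelihood ratio of a positive = 0.64/0.04 = 16.
Target odds: 0.999 ÷ 0.001 = 999.
Need (7/993) × 16ⁿ ≥ 999, i.e. 16ⁿ ≥ 992007/7.
16⁴ = 65536 falls short of 992007/7 but 16⁵ = 1048576 reaches it, so n = 5.

5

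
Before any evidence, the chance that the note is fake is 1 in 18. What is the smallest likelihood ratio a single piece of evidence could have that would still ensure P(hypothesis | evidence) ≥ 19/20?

323

Prior odds = (1/18)/(17/18) = 1/17.
Target odds = 0.95/0.05 = 19.
Required Bayes factor = 19 ÷ (1/17) = 323.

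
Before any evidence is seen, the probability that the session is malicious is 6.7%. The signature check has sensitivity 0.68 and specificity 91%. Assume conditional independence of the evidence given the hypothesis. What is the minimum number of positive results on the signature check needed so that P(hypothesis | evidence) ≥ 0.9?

Prior odds = 0.067/0.933 = 67/933.
False-positive rate = 1 − 0.91 = 0.09; likelihood ratio of a positive = 0.68/0.09 = 68/9.
Target posterior odds = 0.9/0.1 = 9.
Need (67/933) × (68/9)ⁿ ≥ 9, i.e. (68/9)ⁿ ≥ 8397/67.
(68/9)² = 4624/81 falls short of 8397/67 but (68/9)³ = 314432/729 reaches it, so n = 3.

3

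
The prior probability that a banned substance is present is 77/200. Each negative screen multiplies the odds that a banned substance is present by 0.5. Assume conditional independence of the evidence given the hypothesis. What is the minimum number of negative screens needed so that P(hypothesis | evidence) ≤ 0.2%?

9

Prior odds: 0.385 ÷ 0.615 = 77/123.
Likelihood ratio per negative screen = 0.5.
Target posterior odds = 0.002/0.998 = 1/499.
Require 0.5ⁿ ≤ 1/499 ÷ (77/123) = 123/38423.
0.5⁸ = 0.00390625 is still above 123/38423 but 0.5⁹ = 0.001953125 is at or below it, so n = 9.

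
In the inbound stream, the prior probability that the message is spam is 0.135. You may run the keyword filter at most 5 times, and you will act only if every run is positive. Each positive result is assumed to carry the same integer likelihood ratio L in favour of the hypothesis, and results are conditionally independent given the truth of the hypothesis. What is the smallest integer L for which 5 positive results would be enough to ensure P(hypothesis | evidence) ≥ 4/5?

Prior odds = 0.135/0.865 = 27/173.
Target odds = 0.8/0.2 = 4.
Need L⁵ ≥ 4 ÷ (27/173) = 692/27.
1⁵ = 1 < 692/27 ≤ 32 = 2⁵, so L = 2.

2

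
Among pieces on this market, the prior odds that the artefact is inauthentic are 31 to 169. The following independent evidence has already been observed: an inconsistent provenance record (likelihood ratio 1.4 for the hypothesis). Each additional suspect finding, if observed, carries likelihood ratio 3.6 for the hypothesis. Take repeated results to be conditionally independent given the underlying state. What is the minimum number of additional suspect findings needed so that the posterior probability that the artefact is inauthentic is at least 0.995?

6

Prior odds = 31/169.
Bayes factor of the evidence already in hand = 1.4.
Odds after that evidence = (31/169) × 1.4 = 217/845.
Target odds = 0.995/0.005 = 199.
Need 3.6ⁿ ≥ 199 ÷ (217/845) = 168155/217.
3.6⁵ = 604.66176 falls short of 168155/217 but 3.6⁶ = 34012224/15625 reaches it, so n = 6.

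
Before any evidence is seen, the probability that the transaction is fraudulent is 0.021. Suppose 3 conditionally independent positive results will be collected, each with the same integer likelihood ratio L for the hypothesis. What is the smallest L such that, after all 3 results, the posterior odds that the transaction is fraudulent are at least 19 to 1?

10

Prior odds = 0.021/0.979 = 21/979.
Target odds = 19.
Need L³ ≥ 19 ÷ (21/979) = 18601/21.
9³ = 729 < 18601/21 ≤ 1000 = 10³, so L = 10.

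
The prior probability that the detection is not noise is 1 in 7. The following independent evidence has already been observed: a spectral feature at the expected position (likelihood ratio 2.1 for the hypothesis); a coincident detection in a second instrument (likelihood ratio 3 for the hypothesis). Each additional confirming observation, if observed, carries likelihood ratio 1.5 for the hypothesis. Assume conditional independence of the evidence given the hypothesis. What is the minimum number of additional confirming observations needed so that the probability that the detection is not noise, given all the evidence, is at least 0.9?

Prior odds = (1/7)/(6/7) = 1/6.
Combined Bayes factor of the evidence already in hand = 2.1 × 3 = 6.3.
Odds after that evidence = (1/6) × 6.3 = 1.05.
Target odds = 0.9/0.1 = 9.
Need 1.5ⁿ ≥ 9 ÷ 1.05 = 60/7.
1.5⁵ = 7.59375 falls short of 60/7 but 1.5⁶ = 11.390625 reaches it, so n = 6.

6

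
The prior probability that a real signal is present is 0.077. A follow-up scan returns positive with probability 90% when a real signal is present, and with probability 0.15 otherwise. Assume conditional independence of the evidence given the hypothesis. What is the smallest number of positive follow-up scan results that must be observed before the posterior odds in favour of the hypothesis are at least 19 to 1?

Prior odds: 0.077 ÷ 0.923 = 77/923.
Likelihood ratio of a positive result = 0.9/0.15 = 6.
Target odds = 19.
Need (77/923) × 6ⁿ ≥ 19, i.e. 6ⁿ ≥ 17537/77.
6³ = 216 falls short of 17537/77 but 6⁴ = 1296 reaches it, so n = 4.

4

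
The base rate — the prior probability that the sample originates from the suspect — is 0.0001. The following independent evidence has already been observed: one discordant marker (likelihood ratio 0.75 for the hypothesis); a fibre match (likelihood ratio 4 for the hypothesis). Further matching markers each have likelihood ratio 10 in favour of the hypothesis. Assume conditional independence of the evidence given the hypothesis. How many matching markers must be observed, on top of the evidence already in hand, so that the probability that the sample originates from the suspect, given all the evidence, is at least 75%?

Prior odds = 0.0001/0.9999 = 1/9999.
Combined Bayes factor of the evidence already in hand = 0.75 × 4 = 3.
Odds after that evidence = (1/9999) × 3 = 1/3333.
Target odds = 0.75/0.25 = 3.
Need 10ⁿ ≥ 3 ÷ (1/3333) = 9999.
10³ = 1000 falls short of 9999 but 10⁴ = 10000 reaches it, so n = 4.

4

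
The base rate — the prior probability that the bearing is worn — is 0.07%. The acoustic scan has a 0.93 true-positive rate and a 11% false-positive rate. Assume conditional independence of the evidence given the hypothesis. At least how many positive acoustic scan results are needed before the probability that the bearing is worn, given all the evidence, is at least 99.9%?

Prior odds: 0.0007 ÷ 0.9993 = 7/9993.
Likelihood ratio of a positive result = 0.93/0.11 = 93/11.
Target posterior odds = 0.999/0.001 = 999.
Need (7/9993) × (93/11)ⁿ ≥ 999, i.e. (93/11)ⁿ ≥ 9983007/7.
(93/11)⁶ ≈365209 falls short of 9983007/7 but (93/11)⁷ ≈3.08768e+06 reaches it, so n = 7.

7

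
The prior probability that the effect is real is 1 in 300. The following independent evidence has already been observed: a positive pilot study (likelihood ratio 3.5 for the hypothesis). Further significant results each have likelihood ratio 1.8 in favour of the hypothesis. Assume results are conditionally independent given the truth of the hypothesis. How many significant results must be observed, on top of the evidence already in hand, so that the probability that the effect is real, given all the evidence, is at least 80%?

10

Prior odds = (1/300)/(299/300) = 1/299.
Bayes factor of the evidence already in hand = 3.5.
Odds after that evidence = (1/299) × 3.5 = 7/598.
Target odds = 0.8/0.2 = 4.
Need 1.8ⁿ ≥ 4 ÷ (7/598) = 2392/7.
1.8⁹ = 387420489/1953125 falls short of 2392/7 but 1.8¹⁰ ≈357.047 reaches it, so n = 10.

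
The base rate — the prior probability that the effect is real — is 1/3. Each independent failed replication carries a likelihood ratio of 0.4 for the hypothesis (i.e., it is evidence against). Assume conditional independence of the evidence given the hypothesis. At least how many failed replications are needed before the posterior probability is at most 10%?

Prior odds = (1/3)/(2/3) = 0.5.
Likelihood ratio per failed replication = 0.4.
Target odds: 0.1 ÷ 0.9 = 1/9.
Need 0.5 × 0.4ⁿ ≤ 1/9, i.e. 0.4ⁿ ≤ 2/9.
0.4¹ = 0.4 is still above 2/9 but 0.4² = 0.16 is at or below it, so n = 2.

2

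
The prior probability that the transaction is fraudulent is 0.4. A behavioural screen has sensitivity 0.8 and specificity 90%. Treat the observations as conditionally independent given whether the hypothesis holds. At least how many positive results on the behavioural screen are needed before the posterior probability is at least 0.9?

2

Prior odds = 0.4/0.6 = 2/3.
False-positive rate = 1 − 0.9 = 0.1; likelihood ratio of a positive = 0.8/0.1 = 8.
Target odds: 0.9 ÷ 0.1 = 9.
Need (2/3) × 8ⁿ ≥ 9, i.e. 8ⁿ ≥ 13.5.
8¹ = 8 falls short of 13.5 but 8² = 64 reaches it, so n = 2.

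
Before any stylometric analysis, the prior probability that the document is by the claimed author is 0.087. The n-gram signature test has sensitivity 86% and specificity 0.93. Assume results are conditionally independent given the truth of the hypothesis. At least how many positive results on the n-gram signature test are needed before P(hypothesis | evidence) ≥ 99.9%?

Prior odds = 0.087/0.913 = 87/913.
False-positive rate = 1 − 0.93 = 0.07; likelihood ratio of a positive = 0.86/0.07 = 86/7.
Target posterior odds = 0.999/0.001 = 999.
Require (86/7)ⁿ ≥ 999 ÷ (87/913) = 304029/29.
(86/7)³ = 636056/343 falls short of 304029/29 but (86/7)⁴ = 54700816/2401 reaches it, so n = 4.

4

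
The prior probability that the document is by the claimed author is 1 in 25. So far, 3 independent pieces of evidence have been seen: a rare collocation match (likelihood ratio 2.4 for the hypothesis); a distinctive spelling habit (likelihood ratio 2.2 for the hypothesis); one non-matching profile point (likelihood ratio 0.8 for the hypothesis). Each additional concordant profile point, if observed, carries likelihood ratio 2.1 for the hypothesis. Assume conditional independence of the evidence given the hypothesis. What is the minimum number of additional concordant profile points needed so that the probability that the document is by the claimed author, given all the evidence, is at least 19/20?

7

Prior odds = 0.04/0.96 = 1/24.
Combined Bayes factor of the evidence already in hand = 2.4 × 2.2 × 0.8 = 4.224.
Odds after that evidence = (1/24) × 4.224 = 0.176.
Target odds = 0.95/0.05 = 19.
Need 2.1ⁿ ≥ 19 ÷ 0.176 = 2375/22.
2.1⁶ = 85766121/1000000 falls short of 2375/22 but 2.1⁷ ≈180.109 reaches it, so n = 7.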